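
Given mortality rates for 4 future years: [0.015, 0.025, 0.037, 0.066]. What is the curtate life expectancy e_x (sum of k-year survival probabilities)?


e_x = sum_{k=1}^{n} k_p_x
k_p_x values:
  1_p_x = 0.985
  2_p_x = 0.960375
  3_p_x = 0.924841
  4_p_x = 0.863802
e_x = 3.734


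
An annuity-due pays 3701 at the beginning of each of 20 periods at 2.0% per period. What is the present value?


PV_due = PMT * (1-(1+i)^(-n))/i * (1+i)
PV_immediate = 60516.6548
PV_due = 60516.6548 * 1.02
= 61726.9879


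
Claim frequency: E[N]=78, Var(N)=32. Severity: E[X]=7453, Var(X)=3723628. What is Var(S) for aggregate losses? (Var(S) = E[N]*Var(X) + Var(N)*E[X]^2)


Var(S) = E[N]*Var(X) + Var(N)*E[X]^2
= 78*3723628 + 32*7453^2
= 290442984 + 1777510688
= 2.0680e+09


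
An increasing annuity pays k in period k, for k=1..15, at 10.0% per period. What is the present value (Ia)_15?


(Ia)_n = sum_{k=1}^{n} k * v^k, v = 1/(1+i)
v = 0.909091
Sum computed term by term:
(Ia)_15 = 47.7581


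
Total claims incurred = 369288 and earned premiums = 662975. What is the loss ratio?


Loss ratio = claims / premiums
= 369288 / 662975
= 0.557


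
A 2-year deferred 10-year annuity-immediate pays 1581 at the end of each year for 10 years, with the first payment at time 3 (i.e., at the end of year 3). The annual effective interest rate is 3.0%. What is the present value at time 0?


PV at time 2 of the 10-year annuity-immediate:
a_n = 1581 * (1-(1+0.03)^(-10))/0.03 = 13486.2507
Discount back 2 years to time 0:
PV = 13486.2507 * (1+0.03)^(-2)
= 13486.2507 * 0.942596
= 12712.0847


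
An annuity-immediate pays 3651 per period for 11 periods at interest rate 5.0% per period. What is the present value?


PV = PMT * (1 - (1+i)^(-n)) / i
= 3651 * (1 - (1+0.05)^(-11)) / 0.05
= 3651 * (1 - 0.584679) / 0.05
= 3651 * 8.306414
= 30326.7183


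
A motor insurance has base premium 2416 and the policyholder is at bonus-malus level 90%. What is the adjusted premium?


adjusted = base * BM_level / 100
= 2416 * 90 / 100
= 2416 * 0.9
= 2174.4


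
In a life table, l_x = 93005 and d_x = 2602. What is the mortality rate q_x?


q_x = d_x / l_x
= 2602 / 93005
= 0.028


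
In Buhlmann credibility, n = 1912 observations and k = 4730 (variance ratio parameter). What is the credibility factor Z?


Z = n / (n + k)
= 1912 / (1912 + 4730)
= 1912 / 6642
= 0.2879


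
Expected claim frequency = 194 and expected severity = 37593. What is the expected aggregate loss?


E[S] = E[N] * E[X]
= 194 * 37593
= 7.2930e+06


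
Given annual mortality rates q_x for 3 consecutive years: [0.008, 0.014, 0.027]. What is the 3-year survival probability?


p_k = 1 - q_k for each year
Survival = product of (1 - q_k)
= 0.992 * 0.986 * 0.973
= 0.9517


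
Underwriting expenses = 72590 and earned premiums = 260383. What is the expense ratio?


Expense ratio = expenses / premiums
= 72590 / 260383
= 0.2788


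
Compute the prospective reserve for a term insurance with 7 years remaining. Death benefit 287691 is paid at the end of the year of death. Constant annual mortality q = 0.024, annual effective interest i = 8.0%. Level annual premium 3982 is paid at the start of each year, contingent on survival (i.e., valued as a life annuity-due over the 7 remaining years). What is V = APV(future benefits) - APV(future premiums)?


v = 1/(1+i) = 0.925926
APV(future benefits) per unit = sum_{k=0}^{6} k_p_x * q * v^(k+1) = 0.117174
APV(future benefits) = 287691 * 0.117174 = 33709.8872
Life annuity-due factor ä_{x:7} = sum_{k=0}^{6} k_p_x * v^k = 5.272827
APV(future premiums) = 3982 * 5.272827 = 20996.3978
V = 33709.8872 - 20996.3978
= 12713.4894


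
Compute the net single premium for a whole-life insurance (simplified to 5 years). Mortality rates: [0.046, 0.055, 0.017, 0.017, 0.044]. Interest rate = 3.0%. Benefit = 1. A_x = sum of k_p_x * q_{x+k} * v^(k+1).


v = 0.970874
Year 0: k_p_x=1.0, q=0.046, term=0.04466
Year 1: k_p_x=0.954, q=0.055, term=0.049458
Year 2: k_p_x=0.90153, q=0.017, term=0.014025
Year 3: k_p_x=0.886204, q=0.017, term=0.013385
Year 4: k_p_x=0.871139, q=0.044, term=0.033064
A_x = 0.1546


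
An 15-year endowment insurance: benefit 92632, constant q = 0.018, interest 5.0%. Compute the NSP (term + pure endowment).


Term component = 15538.5576
Pure endowment = 15_p_x * v^15 * benefit = 0.761504 * 0.481017 * 92632 = 33930.7822
NSP = 49469.3399


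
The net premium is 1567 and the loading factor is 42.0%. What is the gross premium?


Gross = net * (1 + loading)
= 1567 * (1 + 0.42)
= 1567 * 1.42
= 2225.14


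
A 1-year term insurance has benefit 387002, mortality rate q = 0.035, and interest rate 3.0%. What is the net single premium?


NSP = benefit * q * v
v = 1/(1+i) = 0.970874
NSP = 387002 * 0.035 * 0.970874
= 13150.5534


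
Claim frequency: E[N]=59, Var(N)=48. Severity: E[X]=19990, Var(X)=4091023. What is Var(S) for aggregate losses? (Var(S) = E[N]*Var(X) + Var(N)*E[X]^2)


Var(S) = E[N]*Var(X) + Var(N)*E[X]^2
= 59*4091023 + 48*19990^2
= 241370357 + 19180804800
= 1.9422e+10


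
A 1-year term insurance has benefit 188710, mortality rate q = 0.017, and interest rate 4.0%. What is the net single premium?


NSP = benefit * q * v
v = 1/(1+i) = 0.961538
NSP = 188710 * 0.017 * 0.961538
= 3084.6827


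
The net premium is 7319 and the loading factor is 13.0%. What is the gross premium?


Gross = net * (1 + loading)
= 7319 * (1 + 0.13)
= 7319 * 1.13
= 8270.47


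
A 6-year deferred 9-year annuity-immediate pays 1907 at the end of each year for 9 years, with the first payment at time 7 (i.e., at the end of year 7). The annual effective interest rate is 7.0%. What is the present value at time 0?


PV at time 6 of the 9-year annuity-immediate:
a_n = 1907 * (1-(1+0.07)^(-9))/0.07 = 12424.5479
Discount back 6 years to time 0:
PV = 12424.5479 * (1+0.07)^(-6)
= 12424.5479 * 0.666342
= 8279.0009


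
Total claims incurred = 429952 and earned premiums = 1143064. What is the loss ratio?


Loss ratio = claims / premiums
= 429952 / 1143064
= 0.3761


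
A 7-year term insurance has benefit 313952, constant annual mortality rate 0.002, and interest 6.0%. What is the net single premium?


NSP = benefit * sum_{k=0}^{n-1} k_p_x * q * v^(k+1)
With constant q=0.002, v=0.943396
Sum = 0.011103
NSP = 313952 * 0.011103
= 3485.8598


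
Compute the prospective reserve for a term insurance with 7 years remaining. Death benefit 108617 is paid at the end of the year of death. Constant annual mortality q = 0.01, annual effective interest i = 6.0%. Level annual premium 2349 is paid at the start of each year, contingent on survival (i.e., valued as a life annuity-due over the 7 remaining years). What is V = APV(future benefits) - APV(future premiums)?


v = 1/(1+i) = 0.943396
APV(future benefits) per unit = sum_{k=0}^{6} k_p_x * q * v^(k+1) = 0.054303
APV(future benefits) = 108617 * 0.054303 = 5898.2648
Life annuity-due factor ä_{x:7} = sum_{k=0}^{6} k_p_x * v^k = 5.756153
APV(future premiums) = 2349 * 5.756153 = 13521.2034
V = 5898.2648 - 13521.2034
= -7622.9386


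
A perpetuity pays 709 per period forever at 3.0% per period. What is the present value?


PV = PMT / i
= 709 / 0.03
= 23633.3333


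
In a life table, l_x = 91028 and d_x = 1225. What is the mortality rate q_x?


q_x = d_x / l_x
= 1225 / 91028
= 0.0135


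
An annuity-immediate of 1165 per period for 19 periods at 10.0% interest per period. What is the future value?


FV = PMT * ((1+i)^n - 1) / i
= 1165 * ((1.1)^19 - 1) / 0.1
= 1165 * (6.115909 - 1) / 0.1
= 59600.3404


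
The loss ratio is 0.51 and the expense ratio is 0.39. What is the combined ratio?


Combined ratio = loss ratio + expense ratio
= 0.51 + 0.39
= 0.9


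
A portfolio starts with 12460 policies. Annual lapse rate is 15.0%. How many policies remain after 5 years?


remaining = initial * (1 - lapse)^years
= 12460 * (1 - 0.15)^5
= 12460 * 0.443705
= 5528.5682


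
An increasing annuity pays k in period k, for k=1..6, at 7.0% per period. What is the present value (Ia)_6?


(Ia)_n = sum_{k=1}^{n} k * v^k, v = 1/(1+i)
v = 0.934579
Sum computed term by term:
(Ia)_6 = 15.7449


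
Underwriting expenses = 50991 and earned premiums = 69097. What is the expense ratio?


Expense ratio = expenses / premiums
= 50991 / 69097
= 0.738


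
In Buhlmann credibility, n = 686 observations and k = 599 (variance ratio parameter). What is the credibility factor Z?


Z = n / (n + k)
= 686 / (686 + 599)
= 686 / 1285
= 0.5339


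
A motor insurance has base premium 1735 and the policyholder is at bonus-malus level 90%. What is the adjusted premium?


adjusted = base * BM_level / 100
= 1735 * 90 / 100
= 1735 * 0.9
= 1561.5


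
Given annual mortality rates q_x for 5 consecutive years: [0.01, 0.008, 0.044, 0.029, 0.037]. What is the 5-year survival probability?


p_k = 1 - q_k for each year
Survival = product of (1 - q_k)
= 0.99 * 0.992 * 0.956 * 0.971 * 0.963
= 0.8779


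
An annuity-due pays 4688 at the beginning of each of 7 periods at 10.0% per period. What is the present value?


PV_due = PMT * (1-(1+i)^(-n))/i * (1+i)
PV_immediate = 22823.1474
PV_due = 22823.1474 * 1.1
= 25105.4622


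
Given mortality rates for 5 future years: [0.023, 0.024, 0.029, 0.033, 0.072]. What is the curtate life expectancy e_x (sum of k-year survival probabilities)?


e_x = sum_{k=1}^{n} k_p_x
k_p_x values:
  1_p_x = 0.977
  2_p_x = 0.953552
  3_p_x = 0.925899
  4_p_x = 0.895344
  5_p_x = 0.83088
e_x = 4.5827


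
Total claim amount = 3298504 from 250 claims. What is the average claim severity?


severity = total / number
= 3298504 / 250
= 13194.016


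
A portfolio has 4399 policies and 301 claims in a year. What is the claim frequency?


frequency = claims / policies
= 301 / 4399
= 0.0684


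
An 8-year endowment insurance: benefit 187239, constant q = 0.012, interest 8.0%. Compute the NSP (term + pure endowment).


Term component = 12442.5217
Pure endowment = 8_p_x * v^8 * benefit = 0.907937 * 0.540269 * 187239 = 91846.3339
NSP = 104288.8556


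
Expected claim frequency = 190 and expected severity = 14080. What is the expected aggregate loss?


E[S] = E[N] * E[X]
= 190 * 14080
= 2.6752e+06


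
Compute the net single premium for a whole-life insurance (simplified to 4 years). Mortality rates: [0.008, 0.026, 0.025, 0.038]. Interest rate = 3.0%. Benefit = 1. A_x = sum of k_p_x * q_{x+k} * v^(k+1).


v = 0.970874
Year 0: k_p_x=1.0, q=0.008, term=0.007767
Year 1: k_p_x=0.992, q=0.026, term=0.024311
Year 2: k_p_x=0.966208, q=0.025, term=0.022105
Year 3: k_p_x=0.942053, q=0.038, term=0.031806
A_x = 0.086


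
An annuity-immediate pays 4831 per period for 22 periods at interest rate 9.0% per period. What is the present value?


PV = PMT * (1 - (1+i)^(-n)) / i
= 4831 * (1 - (1+0.09)^(-22)) / 0.09
= 4831 * (1 - 0.150182) / 0.09
= 4831 * 9.442425
= 45616.3573


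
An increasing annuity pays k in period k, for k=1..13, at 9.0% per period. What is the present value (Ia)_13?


(Ia)_n = sum_{k=1}^{n} k * v^k, v = 1/(1+i)
v = 0.917431
Sum computed term by term:
(Ia)_13 = 43.56


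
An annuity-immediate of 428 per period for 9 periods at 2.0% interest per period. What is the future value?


FV = PMT * ((1+i)^n - 1) / i
= 428 * ((1.02)^9 - 1) / 0.02
= 428 * (1.195093 - 1) / 0.02
= 4174.981


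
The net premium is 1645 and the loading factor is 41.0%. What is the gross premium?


Gross = net * (1 + loading)
= 1645 * (1 + 0.41)
= 1645 * 1.41
= 2319.45


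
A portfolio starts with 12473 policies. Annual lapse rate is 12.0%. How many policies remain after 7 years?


remaining = initial * (1 - lapse)^years
= 12473 * (1 - 0.12)^7
= 12473 * 0.408676
= 5097.4107


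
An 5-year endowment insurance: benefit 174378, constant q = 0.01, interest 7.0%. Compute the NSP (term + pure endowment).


Term component = 7017.7824
Pure endowment = 5_p_x * v^5 * benefit = 0.95099 * 0.712986 * 174378 = 118235.7408
NSP = 125253.5232


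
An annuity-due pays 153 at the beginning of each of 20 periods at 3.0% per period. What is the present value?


PV_due = PMT * (1-(1+i)^(-n))/i * (1+i)
PV_immediate = 2276.2537
PV_due = 2276.2537 * 1.03
= 2344.5413


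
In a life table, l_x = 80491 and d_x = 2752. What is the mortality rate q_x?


q_x = d_x / l_x
= 2752 / 80491
= 0.0342


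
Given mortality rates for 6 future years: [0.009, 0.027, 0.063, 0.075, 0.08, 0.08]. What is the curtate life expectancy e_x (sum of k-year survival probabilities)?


e_x = sum_{k=1}^{n} k_p_x
k_p_x values:
  1_p_x = 0.991
  2_p_x = 0.964243
  3_p_x = 0.903496
  4_p_x = 0.835734
  5_p_x = 0.768875
  6_p_x = 0.707365
e_x = 5.1707


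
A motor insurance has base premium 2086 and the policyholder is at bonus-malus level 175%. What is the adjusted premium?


adjusted = base * BM_level / 100
= 2086 * 175 / 100
= 2086 * 1.75
= 3650.5


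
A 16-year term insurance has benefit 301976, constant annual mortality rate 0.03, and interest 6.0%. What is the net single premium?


NSP = benefit * sum_{k=0}^{n-1} k_p_x * q * v^(k+1)
With constant q=0.03, v=0.943396
Sum = 0.252734
NSP = 301976 * 0.252734
= 76319.5351


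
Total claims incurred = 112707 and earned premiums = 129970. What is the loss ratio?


Loss ratio = claims / premiums
= 112707 / 129970
= 0.8672


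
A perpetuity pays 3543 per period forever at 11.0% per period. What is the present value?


PV = PMT / i
= 3543 / 0.11
= 32209.0909


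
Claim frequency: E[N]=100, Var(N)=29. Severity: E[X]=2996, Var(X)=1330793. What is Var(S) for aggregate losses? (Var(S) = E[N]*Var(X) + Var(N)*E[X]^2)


Var(S) = E[N]*Var(X) + Var(N)*E[X]^2
= 100*1330793 + 29*2996^2
= 133079300 + 260304464
= 3.9338e+08


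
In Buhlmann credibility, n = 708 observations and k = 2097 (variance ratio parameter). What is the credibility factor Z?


Z = n / (n + k)
= 708 / (708 + 2097)
= 708 / 2805
= 0.2524


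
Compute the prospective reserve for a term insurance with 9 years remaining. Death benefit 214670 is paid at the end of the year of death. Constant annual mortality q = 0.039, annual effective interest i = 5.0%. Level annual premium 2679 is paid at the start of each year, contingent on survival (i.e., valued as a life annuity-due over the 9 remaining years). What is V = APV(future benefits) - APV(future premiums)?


v = 1/(1+i) = 0.952381
APV(future benefits) per unit = sum_{k=0}^{8} k_p_x * q * v^(k+1) = 0.240741
APV(future benefits) = 214670 * 0.240741 = 51679.9171
Life annuity-due factor ä_{x:9} = sum_{k=0}^{8} k_p_x * v^k = 6.481494
APV(future premiums) = 2679 * 6.481494 = 17363.9233
V = 51679.9171 - 17363.9233
= 34315.9939


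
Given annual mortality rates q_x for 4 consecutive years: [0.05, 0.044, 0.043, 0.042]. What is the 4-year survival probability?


p_k = 1 - q_k for each year
Survival = product of (1 - q_k)
= 0.95 * 0.956 * 0.957 * 0.958
= 0.8326


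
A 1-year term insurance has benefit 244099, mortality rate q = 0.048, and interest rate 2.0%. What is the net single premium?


NSP = benefit * q * v
v = 1/(1+i) = 0.980392
NSP = 244099 * 0.048 * 0.980392
= 11487.0118


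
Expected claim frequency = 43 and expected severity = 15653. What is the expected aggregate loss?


E[S] = E[N] * E[X]
= 43 * 15653
= 673079


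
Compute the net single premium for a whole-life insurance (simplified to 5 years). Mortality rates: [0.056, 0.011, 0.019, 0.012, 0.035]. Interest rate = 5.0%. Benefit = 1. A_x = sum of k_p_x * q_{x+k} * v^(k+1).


v = 0.952381
Year 0: k_p_x=1.0, q=0.056, term=0.053333
Year 1: k_p_x=0.944, q=0.011, term=0.009419
Year 2: k_p_x=0.933616, q=0.019, term=0.015323
Year 3: k_p_x=0.915877, q=0.012, term=0.009042
Year 4: k_p_x=0.904887, q=0.035, term=0.024815
A_x = 0.1119


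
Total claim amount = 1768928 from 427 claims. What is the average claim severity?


severity = total / number
= 1768928 / 427
= 4142.6885


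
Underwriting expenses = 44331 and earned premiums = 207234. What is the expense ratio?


Expense ratio = expenses / premiums
= 44331 / 207234
= 0.2139


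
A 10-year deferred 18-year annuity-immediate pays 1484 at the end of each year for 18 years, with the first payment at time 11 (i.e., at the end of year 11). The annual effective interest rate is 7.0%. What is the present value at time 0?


PV at time 10 of the 18-year annuity-immediate:
a_n = 1484 * (1-(1+0.07)^(-18))/0.07 = 14927.685
Discount back 10 years to time 0:
PV = 14927.685 * (1+0.07)^(-10)
= 14927.685 * 0.508349
= 7588.4781


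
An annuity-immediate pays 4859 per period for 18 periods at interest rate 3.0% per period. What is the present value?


PV = PMT * (1 - (1+i)^(-n)) / i
= 4859 * (1 - (1+0.03)^(-18)) / 0.03
= 4859 * (1 - 0.587395) / 0.03
= 4859 * 13.753513
= 66828.3201


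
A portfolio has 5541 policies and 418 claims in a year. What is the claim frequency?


frequency = claims / policies
= 418 / 5541
= 0.0754


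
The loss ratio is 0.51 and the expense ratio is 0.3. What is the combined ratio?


Combined ratio = loss ratio + expense ratio
= 0.51 + 0.3
= 0.81


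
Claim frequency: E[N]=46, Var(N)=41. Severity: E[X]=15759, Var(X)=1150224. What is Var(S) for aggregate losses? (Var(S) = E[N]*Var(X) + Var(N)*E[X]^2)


Var(S) = E[N]*Var(X) + Var(N)*E[X]^2
= 46*1150224 + 41*15759^2
= 52910304 + 10182189321
= 1.0235e+10


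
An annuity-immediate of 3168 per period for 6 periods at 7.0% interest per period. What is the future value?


FV = PMT * ((1+i)^n - 1) / i
= 3168 * ((1.07)^6 - 1) / 0.07
= 3168 * (1.50073 - 1) / 0.07
= 22661.6251


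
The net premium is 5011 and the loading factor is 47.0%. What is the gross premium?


Gross = net * (1 + loading)
= 5011 * (1 + 0.47)
= 5011 * 1.47
= 7366.17


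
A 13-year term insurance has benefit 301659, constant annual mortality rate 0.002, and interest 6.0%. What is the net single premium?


NSP = benefit * sum_{k=0}^{n-1} k_p_x * q * v^(k+1)
With constant q=0.002, v=0.943396
Sum = 0.017523
NSP = 301659 * 0.017523
= 5285.8985


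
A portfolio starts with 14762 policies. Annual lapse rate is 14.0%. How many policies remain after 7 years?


remaining = initial * (1 - lapse)^years
= 14762 * (1 - 0.14)^7
= 14762 * 0.347928
= 5136.1105


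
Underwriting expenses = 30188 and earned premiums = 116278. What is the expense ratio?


Expense ratio = expenses / premiums
= 30188 / 116278
= 0.2596


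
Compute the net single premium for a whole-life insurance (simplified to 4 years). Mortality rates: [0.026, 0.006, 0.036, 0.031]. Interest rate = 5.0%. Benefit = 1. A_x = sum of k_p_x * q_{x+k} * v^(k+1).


v = 0.952381
Year 0: k_p_x=1.0, q=0.026, term=0.024762
Year 1: k_p_x=0.974, q=0.006, term=0.005301
Year 2: k_p_x=0.968156, q=0.036, term=0.030108
Year 3: k_p_x=0.933302, q=0.031, term=0.023803
A_x = 0.084


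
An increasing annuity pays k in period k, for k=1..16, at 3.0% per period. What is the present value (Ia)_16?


(Ia)_n = sum_{k=1}^{n} k * v^k, v = 1/(1+i)
v = 0.970874
Sum computed term by term:
(Ia)_16 = 98.9088


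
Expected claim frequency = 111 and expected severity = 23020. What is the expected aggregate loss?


E[S] = E[N] * E[X]
= 111 * 23020
= 2.5552e+06


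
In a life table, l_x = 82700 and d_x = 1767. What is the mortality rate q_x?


q_x = d_x / l_x
= 1767 / 82700
= 0.0214


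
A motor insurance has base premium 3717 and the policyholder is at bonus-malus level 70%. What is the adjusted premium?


adjusted = base * BM_level / 100
= 3717 * 70 / 100
= 3717 * 0.7
= 2601.9


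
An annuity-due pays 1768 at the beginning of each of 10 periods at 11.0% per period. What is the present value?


PV_due = PMT * (1-(1+i)^(-n))/i * (1+i)
PV_immediate = 10412.1622
PV_due = 10412.1622 * 1.11
= 11557.5


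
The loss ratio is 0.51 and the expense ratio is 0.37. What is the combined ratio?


Combined ratio = loss ratio + expense ratio
= 0.51 + 0.37
= 0.88


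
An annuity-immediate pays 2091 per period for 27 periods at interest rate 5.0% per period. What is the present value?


PV = PMT * (1 - (1+i)^(-n)) / i
= 2091 * (1 - (1+0.05)^(-27)) / 0.05
= 2091 * (1 - 0.267848) / 0.05
= 2091 * 14.643034
= 30618.5833


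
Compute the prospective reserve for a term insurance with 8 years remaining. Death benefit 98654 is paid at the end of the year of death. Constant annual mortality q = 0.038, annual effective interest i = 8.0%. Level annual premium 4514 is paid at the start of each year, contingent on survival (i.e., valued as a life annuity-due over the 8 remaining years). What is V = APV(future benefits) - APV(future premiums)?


v = 1/(1+i) = 0.925926
APV(future benefits) per unit = sum_{k=0}^{7} k_p_x * q * v^(k+1) = 0.194416
APV(future benefits) = 98654 * 0.194416 = 19179.9006
Life annuity-due factor ä_{x:8} = sum_{k=0}^{7} k_p_x * v^k = 5.525503
APV(future premiums) = 4514 * 5.525503 = 24942.1201
V = 19179.9006 - 24942.1201
= -5762.2195


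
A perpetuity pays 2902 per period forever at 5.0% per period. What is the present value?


PV = PMT / i
= 2902 / 0.05
= 58040.0


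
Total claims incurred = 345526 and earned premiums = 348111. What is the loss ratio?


Loss ratio = claims / premiums
= 345526 / 348111
= 0.9926


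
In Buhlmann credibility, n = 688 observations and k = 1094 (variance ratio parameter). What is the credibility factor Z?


Z = n / (n + k)
= 688 / (688 + 1094)
= 688 / 1782
= 0.3861


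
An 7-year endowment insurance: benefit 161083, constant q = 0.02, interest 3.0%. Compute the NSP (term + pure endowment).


Term component = 18952.0269
Pure endowment = 7_p_x * v^7 * benefit = 0.868126 * 0.813092 * 161083 = 113702.9326
NSP = 132654.9596


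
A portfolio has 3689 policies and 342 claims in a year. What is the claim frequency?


frequency = claims / policies
= 342 / 3689
= 0.0927


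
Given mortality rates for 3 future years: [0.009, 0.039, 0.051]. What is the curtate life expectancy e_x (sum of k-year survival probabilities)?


e_x = sum_{k=1}^{n} k_p_x
k_p_x values:
  1_p_x = 0.991
  2_p_x = 0.952351
  3_p_x = 0.903781
e_x = 2.8471


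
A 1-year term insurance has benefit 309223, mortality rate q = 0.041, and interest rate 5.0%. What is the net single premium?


NSP = benefit * q * v
v = 1/(1+i) = 0.952381
NSP = 309223 * 0.041 * 0.952381
= 12074.4219


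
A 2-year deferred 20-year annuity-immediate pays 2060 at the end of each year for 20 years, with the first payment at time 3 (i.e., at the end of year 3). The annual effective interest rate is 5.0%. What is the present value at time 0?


PV at time 2 of the 20-year annuity-immediate:
a_n = 2060 * (1-(1+0.05)^(-20))/0.05 = 25672.1533
Discount back 2 years to time 0:
PV = 25672.1533 * (1+0.05)^(-2)
= 25672.1533 * 0.907029
= 23285.3998


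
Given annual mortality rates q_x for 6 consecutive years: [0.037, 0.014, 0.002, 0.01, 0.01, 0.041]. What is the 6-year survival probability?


p_k = 1 - q_k for each year
Survival = product of (1 - q_k)
= 0.963 * 0.986 * 0.998 * 0.99 * 0.99 * 0.959
= 0.8907


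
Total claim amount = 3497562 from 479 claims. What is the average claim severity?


severity = total / number
= 3497562 / 479
= 7301.7996


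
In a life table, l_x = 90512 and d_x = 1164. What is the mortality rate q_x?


q_x = d_x / l_x
= 1164 / 90512
= 0.0129


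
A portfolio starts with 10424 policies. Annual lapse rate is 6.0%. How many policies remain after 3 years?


remaining = initial * (1 - lapse)^years
= 10424 * (1 - 0.06)^3
= 10424 * 0.830584
= 8658.0076


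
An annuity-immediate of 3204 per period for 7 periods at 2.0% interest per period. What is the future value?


FV = PMT * ((1+i)^n - 1) / i
= 3204 * ((1.02)^7 - 1) / 0.02
= 3204 * (1.148686 - 1) / 0.02
= 23819.444


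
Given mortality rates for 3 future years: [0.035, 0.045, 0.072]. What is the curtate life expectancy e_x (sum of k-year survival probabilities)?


e_x = sum_{k=1}^{n} k_p_x
k_p_x values:
  1_p_x = 0.965
  2_p_x = 0.921575
  3_p_x = 0.855222
e_x = 2.7418


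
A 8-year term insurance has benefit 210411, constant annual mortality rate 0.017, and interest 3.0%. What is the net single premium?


NSP = benefit * sum_{k=0}^{n-1} k_p_x * q * v^(k+1)
With constant q=0.017, v=0.970874
Sum = 0.11277
NSP = 210411 * 0.11277
= 23727.9933


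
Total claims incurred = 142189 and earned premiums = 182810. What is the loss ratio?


Loss ratio = claims / premiums
= 142189 / 182810
= 0.7778


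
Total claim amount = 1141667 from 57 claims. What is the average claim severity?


severity = total / number
= 1141667 / 57
= 20029.2456


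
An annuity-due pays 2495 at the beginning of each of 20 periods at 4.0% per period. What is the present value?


PV_due = PMT * (1-(1+i)^(-n))/i * (1+i)
PV_immediate = 33907.8642
PV_due = 33907.8642 * 1.04
= 35264.1788


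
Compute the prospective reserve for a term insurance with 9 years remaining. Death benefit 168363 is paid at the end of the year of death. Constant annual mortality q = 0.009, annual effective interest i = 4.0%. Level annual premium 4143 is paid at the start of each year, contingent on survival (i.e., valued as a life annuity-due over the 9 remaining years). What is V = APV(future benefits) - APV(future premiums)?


v = 1/(1+i) = 0.961538
APV(future benefits) per unit = sum_{k=0}^{8} k_p_x * q * v^(k+1) = 0.064711
APV(future benefits) = 168363 * 0.064711 = 10894.9706
Life annuity-due factor ä_{x:9} = sum_{k=0}^{8} k_p_x * v^k = 7.477738
APV(future premiums) = 4143 * 7.477738 = 30980.2679
V = 10894.9706 - 30980.2679
= -20085.2973


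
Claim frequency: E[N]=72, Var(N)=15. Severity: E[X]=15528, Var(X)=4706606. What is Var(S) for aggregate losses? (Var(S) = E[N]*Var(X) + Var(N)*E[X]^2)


Var(S) = E[N]*Var(X) + Var(N)*E[X]^2
= 72*4706606 + 15*15528^2
= 338875632 + 3616781760
= 3.9557e+09


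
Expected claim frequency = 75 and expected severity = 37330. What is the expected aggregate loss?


E[S] = E[N] * E[X]
= 75 * 37330
= 2.7998e+06


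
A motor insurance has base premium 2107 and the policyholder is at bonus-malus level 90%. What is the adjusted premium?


adjusted = base * BM_level / 100
= 2107 * 90 / 100
= 2107 * 0.9
= 1896.3


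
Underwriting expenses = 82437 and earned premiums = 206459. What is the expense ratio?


Expense ratio = expenses / premiums
= 82437 / 206459
= 0.3993


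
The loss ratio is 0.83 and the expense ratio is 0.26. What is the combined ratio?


Combined ratio = loss ratio + expense ratio
= 0.83 + 0.26
= 1.09


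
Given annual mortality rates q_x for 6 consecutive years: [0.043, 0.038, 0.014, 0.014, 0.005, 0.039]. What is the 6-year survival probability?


p_k = 1 - q_k for each year
Survival = product of (1 - q_k)
= 0.957 * 0.962 * 0.986 * 0.986 * 0.995 * 0.961
= 0.8558


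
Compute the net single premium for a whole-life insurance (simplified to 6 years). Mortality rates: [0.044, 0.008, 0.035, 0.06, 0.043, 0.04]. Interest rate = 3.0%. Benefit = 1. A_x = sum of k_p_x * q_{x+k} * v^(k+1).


v = 0.970874
Year 0: k_p_x=1.0, q=0.044, term=0.042718
Year 1: k_p_x=0.956, q=0.008, term=0.007209
Year 2: k_p_x=0.948352, q=0.035, term=0.030376
Year 3: k_p_x=0.91516, q=0.06, term=0.048786
Year 4: k_p_x=0.86025, q=0.043, term=0.031909
Year 5: k_p_x=0.823259, q=0.04, term=0.027579
A_x = 0.1886


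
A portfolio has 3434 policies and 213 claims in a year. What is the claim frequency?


frequency = claims / policies
= 213 / 3434
= 0.062


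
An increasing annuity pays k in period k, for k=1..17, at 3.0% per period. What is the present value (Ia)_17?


(Ia)_n = sum_{k=1}^{n} k * v^k, v = 1/(1+i)
v = 0.970874
Sum computed term by term:
(Ia)_17 = 109.1941


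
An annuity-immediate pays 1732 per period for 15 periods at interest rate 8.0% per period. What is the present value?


PV = PMT * (1 - (1+i)^(-n)) / i
= 1732 * (1 - (1+0.08)^(-15)) / 0.08
= 1732 * (1 - 0.315242) / 0.08
= 1732 * 8.559479
= 14825.0171


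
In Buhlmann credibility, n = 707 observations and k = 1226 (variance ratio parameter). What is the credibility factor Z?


Z = n / (n + k)
= 707 / (707 + 1226)
= 707 / 1933
= 0.3658


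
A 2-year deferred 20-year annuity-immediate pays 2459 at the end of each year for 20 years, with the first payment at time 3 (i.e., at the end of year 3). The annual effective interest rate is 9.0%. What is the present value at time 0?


PV at time 2 of the 20-year annuity-immediate:
a_n = 2459 * (1-(1+0.09)^(-20))/0.09 = 22447.0938
Discount back 2 years to time 0:
PV = 22447.0938 * (1+0.09)^(-2)
= 22447.0938 * 0.84168
= 18893.2698


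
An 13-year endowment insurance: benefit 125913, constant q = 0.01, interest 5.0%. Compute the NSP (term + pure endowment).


Term component = 11219.517
Pure endowment = 13_p_x * v^13 * benefit = 0.877521 * 0.530321 * 125913 = 58595.8979
NSP = 69815.4149


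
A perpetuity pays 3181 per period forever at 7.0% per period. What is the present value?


PV = PMT / i
= 3181 / 0.07
= 45442.8571


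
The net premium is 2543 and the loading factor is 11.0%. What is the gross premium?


Gross = net * (1 + loading)
= 2543 * (1 + 0.11)
= 2543 * 1.11
= 2822.73


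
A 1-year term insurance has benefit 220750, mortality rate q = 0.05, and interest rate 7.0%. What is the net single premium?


NSP = benefit * q * v
v = 1/(1+i) = 0.934579
NSP = 220750 * 0.05 * 0.934579
= 10315.4206


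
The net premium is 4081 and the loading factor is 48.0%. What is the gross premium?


Gross = net * (1 + loading)
= 4081 * (1 + 0.48)
= 4081 * 1.48
= 6039.88


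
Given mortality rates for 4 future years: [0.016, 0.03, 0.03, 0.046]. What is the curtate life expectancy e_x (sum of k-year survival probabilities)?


e_x = sum_{k=1}^{n} k_p_x
k_p_x values:
  1_p_x = 0.984
  2_p_x = 0.95448
  3_p_x = 0.925846
  4_p_x = 0.883257
e_x = 3.7476


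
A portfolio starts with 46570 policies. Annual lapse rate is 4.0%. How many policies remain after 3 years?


remaining = initial * (1 - lapse)^years
= 46570 * (1 - 0.04)^3
= 46570 * 0.884736
= 41202.1555


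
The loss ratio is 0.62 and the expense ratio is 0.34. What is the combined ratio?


Combined ratio = loss ratio + expense ratio
= 0.62 + 0.34
= 0.96


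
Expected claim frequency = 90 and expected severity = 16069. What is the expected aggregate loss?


E[S] = E[N] * E[X]
= 90 * 16069
= 1.4462e+06


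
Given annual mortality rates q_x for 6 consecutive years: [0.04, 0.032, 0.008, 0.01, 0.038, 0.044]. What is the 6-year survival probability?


p_k = 1 - q_k for each year
Survival = product of (1 - q_k)
= 0.96 * 0.968 * 0.992 * 0.99 * 0.962 * 0.956
= 0.8393


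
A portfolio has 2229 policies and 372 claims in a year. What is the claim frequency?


frequency = claims / policies
= 372 / 2229
= 0.1669


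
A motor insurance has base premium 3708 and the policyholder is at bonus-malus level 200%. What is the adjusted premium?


adjusted = base * BM_level / 100
= 3708 * 200 / 100
= 3708 * 2.0
= 7416.0


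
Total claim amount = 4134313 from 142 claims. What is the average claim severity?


severity = total / number
= 4134313 / 142
= 29114.8803


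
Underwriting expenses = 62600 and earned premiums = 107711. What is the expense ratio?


Expense ratio = expenses / premiums
= 62600 / 107711
= 0.5812


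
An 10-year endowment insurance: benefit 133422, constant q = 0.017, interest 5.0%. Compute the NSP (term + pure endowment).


Term component = 16345.0524
Pure endowment = 10_p_x * v^10 * benefit = 0.842433 * 0.613913 * 133422 = 69003.264
NSP = 85348.3164


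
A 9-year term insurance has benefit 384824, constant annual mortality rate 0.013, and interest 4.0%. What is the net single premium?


NSP = benefit * sum_{k=0}^{n-1} k_p_x * q * v^(k+1)
With constant q=0.013, v=0.961538
Sum = 0.092096
NSP = 384824 * 0.092096
= 35440.773


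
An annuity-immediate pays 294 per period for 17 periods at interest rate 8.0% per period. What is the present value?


PV = PMT * (1 - (1+i)^(-n)) / i
= 294 * (1 - (1+0.08)^(-17)) / 0.08
= 294 * (1 - 0.270269) / 0.08
= 294 * 9.121638
= 2681.7616


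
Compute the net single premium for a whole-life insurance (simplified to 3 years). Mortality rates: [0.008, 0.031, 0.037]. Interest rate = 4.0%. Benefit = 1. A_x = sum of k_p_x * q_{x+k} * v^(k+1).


v = 0.961538
Year 0: k_p_x=1.0, q=0.008, term=0.007692
Year 1: k_p_x=0.992, q=0.031, term=0.028432
Year 2: k_p_x=0.961248, q=0.037, term=0.031618
A_x = 0.0677


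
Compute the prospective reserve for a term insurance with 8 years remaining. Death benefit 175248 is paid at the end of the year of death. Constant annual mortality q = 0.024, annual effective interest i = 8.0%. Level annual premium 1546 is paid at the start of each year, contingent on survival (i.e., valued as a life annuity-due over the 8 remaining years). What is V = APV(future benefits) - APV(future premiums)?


v = 1/(1+i) = 0.925926
APV(future benefits) per unit = sum_{k=0}^{7} k_p_x * q * v^(k+1) = 0.128113
APV(future benefits) = 175248 * 0.128113 = 22451.5021
Life annuity-due factor ä_{x:8} = sum_{k=0}^{7} k_p_x * v^k = 5.765073
APV(future premiums) = 1546 * 5.765073 = 8912.8036
V = 22451.5021 - 8912.8036
= 13538.6985


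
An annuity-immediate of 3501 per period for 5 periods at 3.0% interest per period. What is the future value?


FV = PMT * ((1+i)^n - 1) / i
= 3501 * ((1.03)^5 - 1) / 0.03
= 3501 * (1.159274 - 1) / 0.03
= 18587.2845


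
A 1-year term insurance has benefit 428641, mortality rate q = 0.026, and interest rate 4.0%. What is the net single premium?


NSP = benefit * q * v
v = 1/(1+i) = 0.961538
NSP = 428641 * 0.026 * 0.961538
= 10716.025


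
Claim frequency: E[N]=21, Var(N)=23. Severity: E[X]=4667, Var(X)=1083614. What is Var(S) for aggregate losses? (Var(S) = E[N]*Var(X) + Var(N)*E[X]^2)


Var(S) = E[N]*Var(X) + Var(N)*E[X]^2
= 21*1083614 + 23*4667^2
= 22755894 + 500960447
= 5.2372e+08


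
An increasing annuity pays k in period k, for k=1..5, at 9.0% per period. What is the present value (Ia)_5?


(Ia)_n = sum_{k=1}^{n} k * v^k, v = 1/(1+i)
v = 0.917431
Sum computed term by term:
(Ia)_5 = 11.0007


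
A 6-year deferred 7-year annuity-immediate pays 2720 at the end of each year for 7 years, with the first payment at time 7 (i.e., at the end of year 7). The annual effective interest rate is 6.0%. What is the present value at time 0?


PV at time 6 of the 7-year annuity-immediate:
a_n = 2720 * (1-(1+0.06)^(-7))/0.06 = 15184.0775
Discount back 6 years to time 0:
PV = 15184.0775 * (1+0.06)^(-6)
= 15184.0775 * 0.704961
= 10704.1755


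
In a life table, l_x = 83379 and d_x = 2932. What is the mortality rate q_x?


q_x = d_x / l_x
= 2932 / 83379
= 0.0352


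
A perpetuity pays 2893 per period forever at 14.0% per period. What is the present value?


PV = PMT / i
= 2893 / 0.14
= 20664.2857


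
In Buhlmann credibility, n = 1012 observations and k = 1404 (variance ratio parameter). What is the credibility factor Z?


Z = n / (n + k)
= 1012 / (1012 + 1404)
= 1012 / 2416
= 0.4189


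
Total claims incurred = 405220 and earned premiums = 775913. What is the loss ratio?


Loss ratio = claims / premiums
= 405220 / 775913
= 0.5222


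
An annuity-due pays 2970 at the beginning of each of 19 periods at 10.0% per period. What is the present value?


PV_due = PMT * (1-(1+i)^(-n))/i * (1+i)
PV_immediate = 24843.8127
PV_due = 24843.8127 * 1.1
= 27328.1939


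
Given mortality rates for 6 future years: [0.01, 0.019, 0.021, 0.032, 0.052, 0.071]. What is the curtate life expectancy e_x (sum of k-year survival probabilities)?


e_x = sum_{k=1}^{n} k_p_x
k_p_x values:
  1_p_x = 0.99
  2_p_x = 0.97119
  3_p_x = 0.950795
  4_p_x = 0.92037
  5_p_x = 0.87251
  6_p_x = 0.810562
e_x = 5.5154


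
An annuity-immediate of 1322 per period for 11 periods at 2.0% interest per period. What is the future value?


FV = PMT * ((1+i)^n - 1) / i
= 1322 * ((1.02)^11 - 1) / 0.02
= 1322 * (1.243374 - 1) / 0.02
= 16087.0418


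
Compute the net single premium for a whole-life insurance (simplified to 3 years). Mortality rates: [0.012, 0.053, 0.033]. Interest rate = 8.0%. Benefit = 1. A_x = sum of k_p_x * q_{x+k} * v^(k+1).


v = 0.925926
Year 0: k_p_x=1.0, q=0.012, term=0.011111
Year 1: k_p_x=0.988, q=0.053, term=0.044894
Year 2: k_p_x=0.935636, q=0.033, term=0.02451
A_x = 0.0805


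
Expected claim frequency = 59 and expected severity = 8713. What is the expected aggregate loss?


E[S] = E[N] * E[X]
= 59 * 8713
= 514067


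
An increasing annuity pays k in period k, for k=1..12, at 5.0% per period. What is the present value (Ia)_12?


(Ia)_n = sum_{k=1}^{n} k * v^k, v = 1/(1+i)
v = 0.952381
Sum computed term by term:
(Ia)_12 = 52.4873


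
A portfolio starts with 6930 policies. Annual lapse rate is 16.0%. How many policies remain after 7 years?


remaining = initial * (1 - lapse)^years
= 6930 * (1 - 0.16)^7
= 6930 * 0.29509
= 2044.9761


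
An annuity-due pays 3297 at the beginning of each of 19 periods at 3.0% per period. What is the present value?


PV_due = PMT * (1-(1+i)^(-n))/i * (1+i)
PV_immediate = 47225.5657
PV_due = 47225.5657 * 1.03
= 48642.3326


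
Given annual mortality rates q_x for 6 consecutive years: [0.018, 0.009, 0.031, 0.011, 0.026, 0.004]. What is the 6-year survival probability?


p_k = 1 - q_k for each year
Survival = product of (1 - q_k)
= 0.982 * 0.991 * 0.969 * 0.989 * 0.974 * 0.996
= 0.9047


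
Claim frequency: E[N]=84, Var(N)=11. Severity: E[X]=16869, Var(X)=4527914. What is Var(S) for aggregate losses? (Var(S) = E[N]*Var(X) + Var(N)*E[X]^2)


Var(S) = E[N]*Var(X) + Var(N)*E[X]^2
= 84*4527914 + 11*16869^2
= 380344776 + 3130194771
= 3.5105e+09


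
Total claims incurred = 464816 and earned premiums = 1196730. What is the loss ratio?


Loss ratio = claims / premiums
= 464816 / 1196730
= 0.3884


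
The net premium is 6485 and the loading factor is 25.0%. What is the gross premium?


Gross = net * (1 + loading)
= 6485 * (1 + 0.25)
= 6485 * 1.25
= 8106.25


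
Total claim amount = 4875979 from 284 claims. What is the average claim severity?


severity = total / number
= 4875979 / 284
= 17168.9401


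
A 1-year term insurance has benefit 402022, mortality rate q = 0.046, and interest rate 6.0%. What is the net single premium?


NSP = benefit * q * v
v = 1/(1+i) = 0.943396
NSP = 402022 * 0.046 * 0.943396
= 17446.2377


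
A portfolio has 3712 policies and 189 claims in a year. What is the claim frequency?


frequency = claims / policies
= 189 / 3712
= 0.0509


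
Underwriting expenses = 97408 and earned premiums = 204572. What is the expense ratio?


Expense ratio = expenses / premiums
= 97408 / 204572
= 0.4762


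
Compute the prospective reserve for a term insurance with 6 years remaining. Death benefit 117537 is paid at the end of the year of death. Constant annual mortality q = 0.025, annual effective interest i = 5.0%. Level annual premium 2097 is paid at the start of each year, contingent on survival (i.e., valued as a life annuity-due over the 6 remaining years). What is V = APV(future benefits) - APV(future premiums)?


v = 1/(1+i) = 0.952381
APV(future benefits) per unit = sum_{k=0}^{5} k_p_x * q * v^(k+1) = 0.11965
APV(future benefits) = 117537 * 0.11965 = 14063.3023
Life annuity-due factor ä_{x:6} = sum_{k=0}^{5} k_p_x * v^k = 5.0253
APV(future premiums) = 2097 * 5.0253 = 10538.0543
V = 14063.3023 - 10538.0543
= 3525.248


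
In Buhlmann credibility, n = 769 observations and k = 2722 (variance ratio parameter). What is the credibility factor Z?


Z = n / (n + k)
= 769 / (769 + 2722)
= 769 / 3491
= 0.2203
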